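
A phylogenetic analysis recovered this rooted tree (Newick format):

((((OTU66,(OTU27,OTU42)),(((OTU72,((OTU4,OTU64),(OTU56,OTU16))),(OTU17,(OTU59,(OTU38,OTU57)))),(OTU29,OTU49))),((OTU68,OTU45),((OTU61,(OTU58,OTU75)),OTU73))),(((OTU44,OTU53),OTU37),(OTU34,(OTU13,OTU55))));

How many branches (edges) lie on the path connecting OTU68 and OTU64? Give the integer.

10

The MRCA of OTU68 and OTU64 is the node subtending (((OTU66,(OTU27,OTU42)),(((OTU72,((OTU4,OTU64),(OTU56,OTU16))),(OTU17,(OTU59,(OTU38,OTU57)))),(OTU29,OTU49))),((OTU68,OTU45),((OTU61,(OTU58,OTU75)),OTU73))).
From OTU68 up to that node: 3 branches. From OTU64 up to the same node: 7 branches. Total: 3 + 7 = 10.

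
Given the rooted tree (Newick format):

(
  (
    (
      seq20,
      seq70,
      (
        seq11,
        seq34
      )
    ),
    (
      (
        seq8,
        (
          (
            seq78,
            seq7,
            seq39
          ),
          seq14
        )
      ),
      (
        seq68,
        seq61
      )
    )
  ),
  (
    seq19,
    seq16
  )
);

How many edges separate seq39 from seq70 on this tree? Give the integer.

The MRCA of seq39 and seq70 is the node subtending ((seq20,seq70,(seq11,seq34)),((seq8,((seq78,seq7,seq39),seq14)),(seq68,seq61))).
From seq39 up to that node: 5 branches. From seq70 up to the same node: 2 branches. Total: 5 + 2 = 7.

7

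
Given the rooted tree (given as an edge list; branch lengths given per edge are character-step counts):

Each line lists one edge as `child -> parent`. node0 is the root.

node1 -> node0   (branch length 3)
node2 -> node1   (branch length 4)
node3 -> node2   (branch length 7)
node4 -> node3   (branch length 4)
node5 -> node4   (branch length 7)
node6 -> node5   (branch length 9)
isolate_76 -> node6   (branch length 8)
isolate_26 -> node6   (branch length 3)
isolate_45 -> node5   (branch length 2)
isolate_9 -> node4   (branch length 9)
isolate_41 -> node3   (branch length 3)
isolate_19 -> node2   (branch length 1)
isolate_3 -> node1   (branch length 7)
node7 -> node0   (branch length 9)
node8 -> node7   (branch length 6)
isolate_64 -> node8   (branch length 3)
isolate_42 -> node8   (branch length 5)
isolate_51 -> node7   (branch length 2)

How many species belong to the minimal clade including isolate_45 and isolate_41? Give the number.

5

The MRCA of isolate_45 and isolate_41 is the node subtending ((((isolate_76,isolate_26),isolate_45),isolate_9),isolate_41).
That clade contains 5 terminal taxa: isolate_26, isolate_41, isolate_45, isolate_76, isolate_9.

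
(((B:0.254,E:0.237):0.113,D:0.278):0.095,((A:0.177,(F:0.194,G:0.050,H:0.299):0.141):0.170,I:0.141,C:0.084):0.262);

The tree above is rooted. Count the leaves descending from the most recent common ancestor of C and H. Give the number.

6

The MRCA of C and H is the node subtending ((A,(F,G,H)),I,C).
That clade contains 6 terminal taxa: A, C, F, G, H, I.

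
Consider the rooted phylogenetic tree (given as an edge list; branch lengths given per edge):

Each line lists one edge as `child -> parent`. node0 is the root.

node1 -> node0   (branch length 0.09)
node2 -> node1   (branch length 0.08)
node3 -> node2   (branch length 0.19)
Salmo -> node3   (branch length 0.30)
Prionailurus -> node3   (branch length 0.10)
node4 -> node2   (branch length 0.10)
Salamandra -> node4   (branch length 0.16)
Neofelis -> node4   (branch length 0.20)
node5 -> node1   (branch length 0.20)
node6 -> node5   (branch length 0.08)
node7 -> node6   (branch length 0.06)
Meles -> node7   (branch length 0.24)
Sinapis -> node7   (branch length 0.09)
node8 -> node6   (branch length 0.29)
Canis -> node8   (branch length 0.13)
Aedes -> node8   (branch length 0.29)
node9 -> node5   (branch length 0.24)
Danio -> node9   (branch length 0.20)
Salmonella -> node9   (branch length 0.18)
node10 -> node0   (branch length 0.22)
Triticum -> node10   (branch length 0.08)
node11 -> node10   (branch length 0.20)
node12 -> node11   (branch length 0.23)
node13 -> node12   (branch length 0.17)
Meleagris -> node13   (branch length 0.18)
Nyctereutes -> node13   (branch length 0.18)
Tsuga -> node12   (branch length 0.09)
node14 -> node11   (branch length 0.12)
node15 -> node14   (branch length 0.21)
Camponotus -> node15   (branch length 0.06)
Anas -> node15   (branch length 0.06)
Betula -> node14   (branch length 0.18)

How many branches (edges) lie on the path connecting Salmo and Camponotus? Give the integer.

The MRCA of Salmo and Camponotus is the root of the tree.
From Salmo up to that node: 4 branches. From Camponotus up to the same node: 5 branches. Total: 4 + 5 = 9.

9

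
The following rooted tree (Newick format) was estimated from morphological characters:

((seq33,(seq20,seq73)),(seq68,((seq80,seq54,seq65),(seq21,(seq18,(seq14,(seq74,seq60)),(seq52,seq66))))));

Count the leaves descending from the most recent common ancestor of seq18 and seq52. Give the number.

6

The MRCA of seq18 and seq52 is the node subtending (seq18,(seq14,(seq74,seq60)),(seq52,seq66)).
That clade contains 6 terminal taxa: seq14, seq18, seq52, seq60, seq66, seq74.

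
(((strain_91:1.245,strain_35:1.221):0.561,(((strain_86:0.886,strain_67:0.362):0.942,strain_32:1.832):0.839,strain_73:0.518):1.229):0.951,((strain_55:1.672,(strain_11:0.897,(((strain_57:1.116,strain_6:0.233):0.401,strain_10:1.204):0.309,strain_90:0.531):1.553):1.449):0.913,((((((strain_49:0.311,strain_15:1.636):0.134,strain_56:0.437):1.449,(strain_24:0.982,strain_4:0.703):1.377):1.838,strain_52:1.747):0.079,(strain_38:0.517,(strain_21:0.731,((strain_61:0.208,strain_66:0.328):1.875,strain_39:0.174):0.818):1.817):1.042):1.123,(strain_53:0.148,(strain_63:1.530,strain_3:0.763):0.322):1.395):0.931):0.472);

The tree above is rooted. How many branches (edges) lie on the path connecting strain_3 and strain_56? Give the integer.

8

The MRCA of strain_3 and strain_56 is the node subtending ((((((strain_49,strain_15),strain_56),(strain_24,strain_4)),strain_52),(strain_38,(strain_21,((strain_61,strain_66),strain_39)))),(strain_53,(strain_63,strain_3))).
From strain_3 up to that node: 3 branches. From strain_56 up to the same node: 5 branches. Total: 3 + 5 = 8.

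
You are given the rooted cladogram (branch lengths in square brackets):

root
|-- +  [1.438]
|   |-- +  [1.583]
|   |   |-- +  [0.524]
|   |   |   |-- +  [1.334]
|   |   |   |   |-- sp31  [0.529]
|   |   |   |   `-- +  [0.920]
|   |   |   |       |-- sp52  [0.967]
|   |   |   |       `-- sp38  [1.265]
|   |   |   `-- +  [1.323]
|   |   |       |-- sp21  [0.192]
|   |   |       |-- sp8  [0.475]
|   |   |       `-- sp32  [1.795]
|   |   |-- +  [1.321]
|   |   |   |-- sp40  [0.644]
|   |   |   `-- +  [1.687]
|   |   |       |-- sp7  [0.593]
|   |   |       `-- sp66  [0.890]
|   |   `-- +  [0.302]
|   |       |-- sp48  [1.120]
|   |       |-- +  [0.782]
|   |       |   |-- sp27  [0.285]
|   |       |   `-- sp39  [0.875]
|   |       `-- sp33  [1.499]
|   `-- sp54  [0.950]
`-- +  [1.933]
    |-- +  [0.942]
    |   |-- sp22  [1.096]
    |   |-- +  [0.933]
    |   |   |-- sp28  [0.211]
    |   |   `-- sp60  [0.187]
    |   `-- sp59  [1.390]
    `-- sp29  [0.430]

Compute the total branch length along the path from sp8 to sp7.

5.923

The path runs sp8 → … → MRCA → … → sp7; the MRCA is the node subtending (((sp31,(sp52,sp38)),(sp21,sp8,sp32)),(sp40,(sp7,sp66)),(sp48,(sp27,sp39),sp33)).
Branch lengths along that path: 0.475 + 1.323 + 0.524 + 1.321 + 1.687 + 0.593 = 5.923.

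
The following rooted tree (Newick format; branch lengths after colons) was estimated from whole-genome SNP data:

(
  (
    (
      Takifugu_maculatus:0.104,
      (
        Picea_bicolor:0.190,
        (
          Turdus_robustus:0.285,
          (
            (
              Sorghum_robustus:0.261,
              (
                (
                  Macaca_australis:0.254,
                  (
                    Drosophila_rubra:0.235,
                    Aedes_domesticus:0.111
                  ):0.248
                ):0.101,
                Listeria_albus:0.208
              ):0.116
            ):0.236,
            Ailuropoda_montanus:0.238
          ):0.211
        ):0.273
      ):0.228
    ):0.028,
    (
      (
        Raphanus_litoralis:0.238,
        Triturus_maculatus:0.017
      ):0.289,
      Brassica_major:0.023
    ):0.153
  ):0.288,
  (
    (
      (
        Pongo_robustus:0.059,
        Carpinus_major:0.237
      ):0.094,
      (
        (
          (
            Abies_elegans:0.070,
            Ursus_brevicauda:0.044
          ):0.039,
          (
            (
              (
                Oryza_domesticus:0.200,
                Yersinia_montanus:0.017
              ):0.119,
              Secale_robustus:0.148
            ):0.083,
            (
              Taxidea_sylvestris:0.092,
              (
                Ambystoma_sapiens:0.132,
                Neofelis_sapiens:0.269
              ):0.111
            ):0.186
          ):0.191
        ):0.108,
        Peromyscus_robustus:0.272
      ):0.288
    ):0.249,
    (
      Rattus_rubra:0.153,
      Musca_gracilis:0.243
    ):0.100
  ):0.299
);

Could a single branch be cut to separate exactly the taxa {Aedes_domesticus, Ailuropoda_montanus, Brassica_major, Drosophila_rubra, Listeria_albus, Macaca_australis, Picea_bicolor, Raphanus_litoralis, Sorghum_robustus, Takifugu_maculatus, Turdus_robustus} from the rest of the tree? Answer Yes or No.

The MRCA of the listed taxa subtends ((Takifugu_maculatus,(Picea_bicolor,(Turdus_robustus,((Sorghum_robustus,((Macaca_australis,(Drosophila_rubra,Aedes_domesticus)),Listeria_albus)),Ailuropoda_montanus)))),((Raphanus_litoralis,Triturus_maculatus),Brassica_major)).
That clade also contains Triturus_maculatus, which is not in the proposed group, so the group is not monophyletic.

No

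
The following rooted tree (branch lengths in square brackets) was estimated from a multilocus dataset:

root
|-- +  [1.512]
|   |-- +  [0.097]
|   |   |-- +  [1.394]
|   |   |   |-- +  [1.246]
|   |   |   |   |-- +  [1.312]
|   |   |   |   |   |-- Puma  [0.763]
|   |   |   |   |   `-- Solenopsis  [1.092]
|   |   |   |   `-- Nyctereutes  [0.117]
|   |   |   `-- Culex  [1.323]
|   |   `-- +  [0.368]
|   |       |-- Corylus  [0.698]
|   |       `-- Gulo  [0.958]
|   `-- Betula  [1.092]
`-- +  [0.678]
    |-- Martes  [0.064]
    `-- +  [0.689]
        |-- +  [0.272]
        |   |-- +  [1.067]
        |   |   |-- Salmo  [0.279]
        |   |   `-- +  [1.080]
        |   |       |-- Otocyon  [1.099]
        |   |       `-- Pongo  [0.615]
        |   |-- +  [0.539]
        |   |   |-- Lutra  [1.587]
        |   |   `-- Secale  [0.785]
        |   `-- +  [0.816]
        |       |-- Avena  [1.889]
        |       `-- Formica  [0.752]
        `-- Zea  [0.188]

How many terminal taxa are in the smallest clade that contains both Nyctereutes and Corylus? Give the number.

6

The MRCA of Nyctereutes and Corylus is the node subtending ((((Puma,Solenopsis),Nyctereutes),Culex),(Corylus,Gulo)).
That clade contains 6 terminal taxa: Corylus, Culex, Gulo, Nyctereutes, Puma, Solenopsis.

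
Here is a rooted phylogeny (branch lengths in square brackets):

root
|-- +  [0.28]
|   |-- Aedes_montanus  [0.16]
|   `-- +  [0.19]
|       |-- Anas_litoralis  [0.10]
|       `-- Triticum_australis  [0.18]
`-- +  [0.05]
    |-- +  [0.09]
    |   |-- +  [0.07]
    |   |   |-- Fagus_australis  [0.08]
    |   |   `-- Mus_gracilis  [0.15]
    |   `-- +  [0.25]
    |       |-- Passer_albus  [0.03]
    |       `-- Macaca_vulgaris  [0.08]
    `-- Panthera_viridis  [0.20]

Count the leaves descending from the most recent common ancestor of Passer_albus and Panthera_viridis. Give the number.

The MRCA of Passer_albus and Panthera_viridis is the node subtending (((Fagus_australis,Mus_gracilis),(Passer_albus,Macaca_vulgaris)),Panthera_viridis).
That clade contains 5 terminal taxa: Fagus_australis, Macaca_vulgaris, Mus_gracilis, Panthera_viridis, Passer_albus.

5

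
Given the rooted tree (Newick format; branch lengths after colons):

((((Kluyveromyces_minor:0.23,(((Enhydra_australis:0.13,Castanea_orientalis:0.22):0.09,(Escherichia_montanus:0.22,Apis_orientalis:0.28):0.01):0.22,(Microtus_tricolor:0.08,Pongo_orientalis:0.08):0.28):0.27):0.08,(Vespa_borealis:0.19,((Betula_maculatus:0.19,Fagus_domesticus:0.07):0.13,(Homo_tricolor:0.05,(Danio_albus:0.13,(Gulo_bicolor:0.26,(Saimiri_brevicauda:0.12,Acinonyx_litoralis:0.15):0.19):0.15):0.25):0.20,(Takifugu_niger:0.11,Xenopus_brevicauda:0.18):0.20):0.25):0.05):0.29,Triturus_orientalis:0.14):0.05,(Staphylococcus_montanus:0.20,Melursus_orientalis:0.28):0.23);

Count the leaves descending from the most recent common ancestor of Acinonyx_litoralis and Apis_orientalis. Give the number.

The MRCA of Acinonyx_litoralis and Apis_orientalis is the node subtending ((Kluyveromyces_minor,(((Enhydra_australis,Castanea_orientalis),(Escherichia_montanus,Apis_orientalis)),(Microtus_tricolor,Pongo_orientalis))),(Vespa_borealis,((Betula_maculatus,Fagus_domesticus),(Homo_tricolor,(Danio_albus,(Gulo_bicolor,(Saimiri_brevicauda,Acinonyx_litoralis)))),(Takifugu_niger,Xenopus_brevicauda)))).
That clade contains 17 terminal taxa: Acinonyx_litoralis, Apis_orientalis, Betula_maculatus, Castanea_orientalis, Danio_albus, Enhydra_australis, Escherichia_montanus, Fagus_domesticus, Gulo_bicolor, Homo_tricolor, Kluyveromyces_minor, Microtus_tricolor, Pongo_orientalis, Saimiri_brevicauda, Takifugu_niger, Vespa_borealis, Xenopus_brevicauda.

17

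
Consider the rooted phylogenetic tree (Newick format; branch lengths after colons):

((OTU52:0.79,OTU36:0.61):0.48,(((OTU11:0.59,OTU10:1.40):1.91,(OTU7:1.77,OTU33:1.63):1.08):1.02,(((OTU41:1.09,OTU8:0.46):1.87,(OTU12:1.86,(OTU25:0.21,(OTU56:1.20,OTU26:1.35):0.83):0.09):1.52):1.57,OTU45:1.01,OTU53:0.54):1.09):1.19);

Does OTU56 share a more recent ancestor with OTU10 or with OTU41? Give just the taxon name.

OTU41

The MRCA of OTU56 and OTU41 subtends ((OTU41,OTU8),(OTU12,(OTU25,(OTU56,OTU26)))) (6 taxa).
The MRCA of OTU56 and OTU10 subtends (((OTU11,OTU10),(OTU7,OTU33)),(((OTU41,OTU8),(OTU12,(OTU25,(OTU56,OTU26)))),OTU45,OTU53)) (12 taxa).
The first is nested inside the second, so OTU56 shares a more recent common ancestor with OTU41.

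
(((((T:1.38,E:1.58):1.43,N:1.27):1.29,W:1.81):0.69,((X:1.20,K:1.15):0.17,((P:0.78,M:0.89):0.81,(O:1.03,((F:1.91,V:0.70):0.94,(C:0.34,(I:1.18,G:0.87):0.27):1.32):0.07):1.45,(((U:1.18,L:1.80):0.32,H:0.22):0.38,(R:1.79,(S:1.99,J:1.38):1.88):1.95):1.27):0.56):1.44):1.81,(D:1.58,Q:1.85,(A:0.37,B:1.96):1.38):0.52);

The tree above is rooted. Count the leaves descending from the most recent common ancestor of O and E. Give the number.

20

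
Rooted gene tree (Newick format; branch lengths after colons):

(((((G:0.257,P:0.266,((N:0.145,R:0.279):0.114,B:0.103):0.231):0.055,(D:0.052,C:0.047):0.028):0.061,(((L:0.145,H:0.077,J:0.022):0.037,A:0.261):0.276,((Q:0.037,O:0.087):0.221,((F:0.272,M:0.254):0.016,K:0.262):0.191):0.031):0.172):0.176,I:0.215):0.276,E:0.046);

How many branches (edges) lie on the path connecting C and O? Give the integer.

The MRCA of C and O is the node subtending (((G,P,((N,R),B)),(D,C)),(((L,H,J),A),((Q,O),((F,M),K)))).
From C up to that node: 3 branches. From O up to the same node: 4 branches. Total: 3 + 4 = 7.

7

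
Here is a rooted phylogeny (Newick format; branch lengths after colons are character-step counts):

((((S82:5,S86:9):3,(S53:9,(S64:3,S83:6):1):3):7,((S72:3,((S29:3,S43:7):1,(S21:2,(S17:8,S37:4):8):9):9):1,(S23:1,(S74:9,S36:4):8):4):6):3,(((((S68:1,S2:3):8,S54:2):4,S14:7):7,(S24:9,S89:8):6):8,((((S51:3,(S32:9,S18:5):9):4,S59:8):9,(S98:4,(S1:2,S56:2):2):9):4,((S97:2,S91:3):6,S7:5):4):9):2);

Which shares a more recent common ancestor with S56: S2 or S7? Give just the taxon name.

S7

The MRCA of S56 and S7 subtends ((((S51,(S32,S18)),S59),(S98,(S1,S56))),((S97,S91),S7)) (10 taxa).
The MRCA of S56 and S2 subtends (((((S68,S2),S54),S14),(S24,S89)),((((S51,(S32,S18)),S59),(S98,(S1,S56))),((S97,S91),S7))) (16 taxa).
The first is nested inside the second, so S56 shares a more recent common ancestor with S7.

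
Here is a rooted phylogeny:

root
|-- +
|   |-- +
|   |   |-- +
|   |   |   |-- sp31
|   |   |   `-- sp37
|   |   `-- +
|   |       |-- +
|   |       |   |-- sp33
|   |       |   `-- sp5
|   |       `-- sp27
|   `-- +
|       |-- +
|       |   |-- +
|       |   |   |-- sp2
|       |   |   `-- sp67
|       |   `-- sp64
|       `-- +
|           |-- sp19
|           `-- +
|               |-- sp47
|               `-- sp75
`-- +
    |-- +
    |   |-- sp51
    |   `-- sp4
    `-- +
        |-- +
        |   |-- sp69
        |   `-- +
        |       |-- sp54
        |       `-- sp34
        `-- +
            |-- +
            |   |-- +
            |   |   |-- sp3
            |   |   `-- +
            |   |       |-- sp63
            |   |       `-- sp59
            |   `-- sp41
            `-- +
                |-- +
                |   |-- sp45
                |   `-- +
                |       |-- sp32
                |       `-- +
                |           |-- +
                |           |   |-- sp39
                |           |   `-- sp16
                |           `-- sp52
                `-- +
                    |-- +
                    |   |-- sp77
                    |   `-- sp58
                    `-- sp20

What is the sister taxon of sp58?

sp77

sp58 attaches to the tree at the node subtending (sp77,sp58).
The other lineage descending from that same node — the sister group — is the single tip sp77.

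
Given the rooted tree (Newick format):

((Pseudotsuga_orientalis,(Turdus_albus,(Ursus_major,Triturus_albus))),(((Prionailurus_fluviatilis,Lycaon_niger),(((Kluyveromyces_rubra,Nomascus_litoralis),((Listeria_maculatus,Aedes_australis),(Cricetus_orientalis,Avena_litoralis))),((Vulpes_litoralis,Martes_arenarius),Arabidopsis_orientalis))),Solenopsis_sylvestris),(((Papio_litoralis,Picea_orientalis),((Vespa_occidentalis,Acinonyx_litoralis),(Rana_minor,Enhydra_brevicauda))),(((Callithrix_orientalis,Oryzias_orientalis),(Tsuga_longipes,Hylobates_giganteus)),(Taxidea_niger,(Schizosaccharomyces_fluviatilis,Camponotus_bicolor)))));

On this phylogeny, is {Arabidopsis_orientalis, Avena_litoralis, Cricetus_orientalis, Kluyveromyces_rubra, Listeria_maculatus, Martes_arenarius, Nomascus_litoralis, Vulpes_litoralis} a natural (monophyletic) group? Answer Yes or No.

The MRCA of the listed taxa subtends (((Kluyveromyces_rubra,Nomascus_litoralis),((Listeria_maculatus,Aedes_australis),(Cricetus_orientalis,Avena_litoralis))),((Vulpes_litoralis,Martes_arenarius),Arabidopsis_orientalis)).
That clade also contains Aedes_australis, which is not in the proposed group, so the group is not monophyletic.

No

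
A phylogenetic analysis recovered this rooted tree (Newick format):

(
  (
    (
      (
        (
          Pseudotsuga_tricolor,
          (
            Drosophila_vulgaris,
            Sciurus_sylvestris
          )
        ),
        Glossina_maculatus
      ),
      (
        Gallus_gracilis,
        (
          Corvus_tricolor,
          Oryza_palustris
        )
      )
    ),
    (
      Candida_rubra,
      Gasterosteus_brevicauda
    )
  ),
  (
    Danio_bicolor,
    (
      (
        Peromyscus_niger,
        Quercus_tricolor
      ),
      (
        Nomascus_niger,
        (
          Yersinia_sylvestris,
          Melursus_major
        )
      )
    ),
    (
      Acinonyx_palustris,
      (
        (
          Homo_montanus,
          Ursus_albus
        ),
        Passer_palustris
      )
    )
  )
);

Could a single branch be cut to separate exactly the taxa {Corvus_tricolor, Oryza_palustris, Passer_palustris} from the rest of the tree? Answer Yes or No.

The MRCA of the listed taxa is the root, so the smallest clade containing them is the whole tree.
That clade also contains Acinonyx_palustris, Candida_rubra, Danio_bicolor, Drosophila_vulgaris, Gallus_gracilis, Gasterosteus_brevicauda, Glossina_maculatus, Homo_montanus, Melursus_major, Nomascus_niger, Peromyscus_niger, Pseudotsuga_tricolor, Quercus_tricolor, Sciurus_sylvestris, Ursus_albus, Yersinia_sylvestris, which are not in the proposed group, so the group is not monophyletic.

No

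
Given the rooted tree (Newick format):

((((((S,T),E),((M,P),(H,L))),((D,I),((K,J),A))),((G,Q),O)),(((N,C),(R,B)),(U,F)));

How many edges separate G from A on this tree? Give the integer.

7

The MRCA of G and A is the node subtending (((((S,T),E),((M,P),(H,L))),((D,I),((K,J),A))),((G,Q),O)).
From G up to that node: 3 branches. From A up to the same node: 4 branches. Total: 3 + 4 = 7.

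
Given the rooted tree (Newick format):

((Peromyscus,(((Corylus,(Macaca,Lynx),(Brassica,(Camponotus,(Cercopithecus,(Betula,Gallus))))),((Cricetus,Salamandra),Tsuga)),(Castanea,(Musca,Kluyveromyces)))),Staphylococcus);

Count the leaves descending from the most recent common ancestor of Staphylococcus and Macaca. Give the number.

The MRCA of Staphylococcus and Macaca is the root, so the clade is the entire tree.
That clade contains 16 terminal taxa: Betula, Brassica, Camponotus, Castanea, Cercopithecus, Corylus, Cricetus, Gallus, Kluyveromyces, Lynx, Macaca, Musca, Peromyscus, Salamandra, Staphylococcus, Tsuga.

16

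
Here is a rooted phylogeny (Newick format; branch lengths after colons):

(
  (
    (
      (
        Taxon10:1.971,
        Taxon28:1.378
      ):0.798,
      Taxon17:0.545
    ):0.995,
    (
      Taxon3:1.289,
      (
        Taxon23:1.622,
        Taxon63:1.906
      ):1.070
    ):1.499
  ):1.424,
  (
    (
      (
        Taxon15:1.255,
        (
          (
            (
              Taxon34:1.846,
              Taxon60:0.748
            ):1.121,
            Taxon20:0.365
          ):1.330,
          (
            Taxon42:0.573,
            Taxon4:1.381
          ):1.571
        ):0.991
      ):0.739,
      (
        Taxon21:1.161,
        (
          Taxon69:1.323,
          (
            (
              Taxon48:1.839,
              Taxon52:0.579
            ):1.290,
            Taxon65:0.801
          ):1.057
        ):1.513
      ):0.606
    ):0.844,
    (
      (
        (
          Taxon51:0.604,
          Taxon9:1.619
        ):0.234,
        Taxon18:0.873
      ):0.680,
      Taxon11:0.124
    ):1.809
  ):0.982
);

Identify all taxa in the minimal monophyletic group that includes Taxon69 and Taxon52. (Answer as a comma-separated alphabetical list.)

Taxon48, Taxon52, Taxon65, Taxon69

Tracing Taxon69: it sits inside (Taxon69,((Taxon48,Taxon52),Taxon65)).
Tracing Taxon52: it sits inside (Taxon48,Taxon52).
The smallest clade enclosing both is (Taxon69,((Taxon48,Taxon52),Taxon65)); the answer is its 4 terminal taxa in alphabetical order.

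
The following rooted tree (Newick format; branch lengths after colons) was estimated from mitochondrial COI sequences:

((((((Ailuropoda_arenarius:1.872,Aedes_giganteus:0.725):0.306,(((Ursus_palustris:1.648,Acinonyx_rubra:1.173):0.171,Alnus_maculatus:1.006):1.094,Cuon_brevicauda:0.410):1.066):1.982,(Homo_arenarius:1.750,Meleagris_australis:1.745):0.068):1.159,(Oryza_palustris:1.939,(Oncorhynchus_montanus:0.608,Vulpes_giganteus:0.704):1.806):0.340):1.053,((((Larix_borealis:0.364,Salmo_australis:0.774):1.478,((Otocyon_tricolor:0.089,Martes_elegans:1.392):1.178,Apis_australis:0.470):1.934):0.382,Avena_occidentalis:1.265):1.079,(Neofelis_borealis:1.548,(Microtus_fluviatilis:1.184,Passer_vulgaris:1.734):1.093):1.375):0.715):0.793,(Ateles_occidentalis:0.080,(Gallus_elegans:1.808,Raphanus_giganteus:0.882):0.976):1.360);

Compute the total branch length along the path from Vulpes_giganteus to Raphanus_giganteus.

7.914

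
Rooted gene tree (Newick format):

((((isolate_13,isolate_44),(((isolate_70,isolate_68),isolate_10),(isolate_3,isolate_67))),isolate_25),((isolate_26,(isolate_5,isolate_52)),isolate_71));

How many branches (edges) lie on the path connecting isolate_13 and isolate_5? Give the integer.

8

The MRCA of isolate_13 and isolate_5 is the root of the tree.
From isolate_13 up to that node: 4 branches. From isolate_5 up to the same node: 4 branches. Total: 4 + 4 = 8.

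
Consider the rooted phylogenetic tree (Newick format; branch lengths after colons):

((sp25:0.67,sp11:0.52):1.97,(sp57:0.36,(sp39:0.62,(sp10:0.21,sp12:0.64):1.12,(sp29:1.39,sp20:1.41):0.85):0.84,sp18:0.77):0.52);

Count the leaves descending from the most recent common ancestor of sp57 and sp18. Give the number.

7

The MRCA of sp57 and sp18 is the node subtending (sp57,(sp39,(sp10,sp12),(sp29,sp20)),sp18).
That clade contains 7 terminal taxa: sp10, sp12, sp18, sp20, sp29, sp39, sp57.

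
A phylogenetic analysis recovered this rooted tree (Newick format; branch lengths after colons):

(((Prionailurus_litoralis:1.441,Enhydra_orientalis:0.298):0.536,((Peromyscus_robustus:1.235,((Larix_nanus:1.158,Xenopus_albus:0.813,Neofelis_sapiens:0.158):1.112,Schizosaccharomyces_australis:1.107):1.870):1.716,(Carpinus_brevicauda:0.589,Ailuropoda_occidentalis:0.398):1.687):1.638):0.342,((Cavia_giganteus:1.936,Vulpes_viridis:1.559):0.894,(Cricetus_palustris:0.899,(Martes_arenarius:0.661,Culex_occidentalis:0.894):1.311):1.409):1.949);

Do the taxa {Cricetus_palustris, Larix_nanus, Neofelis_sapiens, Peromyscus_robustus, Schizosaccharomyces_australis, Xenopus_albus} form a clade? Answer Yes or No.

The MRCA of the listed taxa is the root, so the smallest clade containing them is the whole tree.
That clade also contains Ailuropoda_occidentalis, Carpinus_brevicauda, Cavia_giganteus, Culex_occidentalis, Enhydra_orientalis, Martes_arenarius, Prionailurus_litoralis, Vulpes_viridis, which are not in the proposed group, so the group is not monophyletic.

No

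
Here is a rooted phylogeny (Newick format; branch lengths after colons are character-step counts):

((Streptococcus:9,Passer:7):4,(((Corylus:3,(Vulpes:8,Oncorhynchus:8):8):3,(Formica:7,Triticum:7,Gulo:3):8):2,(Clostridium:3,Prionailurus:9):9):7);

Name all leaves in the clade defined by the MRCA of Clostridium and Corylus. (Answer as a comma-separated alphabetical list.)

Clostridium, Corylus, Formica, Gulo, Oncorhynchus, Prionailurus, Triticum, Vulpes

Tracing Clostridium: it sits inside (Clostridium,Prionailurus).
Tracing Corylus: it sits inside (Corylus,(Vulpes,Oncorhynchus)).
The smallest clade enclosing both is (((Corylus,(Vulpes,Oncorhynchus)),(Formica,Triticum,Gulo)),(Clostridium,Prionailurus)); the answer is its 8 terminal taxa in alphabetical order.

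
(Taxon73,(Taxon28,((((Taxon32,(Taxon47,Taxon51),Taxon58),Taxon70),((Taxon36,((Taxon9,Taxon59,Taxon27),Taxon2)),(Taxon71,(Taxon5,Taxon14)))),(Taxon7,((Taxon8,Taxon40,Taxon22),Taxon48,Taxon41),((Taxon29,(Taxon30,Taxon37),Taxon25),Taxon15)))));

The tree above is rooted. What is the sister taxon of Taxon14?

Taxon5

Taxon14 attaches to the tree at the node subtending (Taxon5,Taxon14).
The other lineage descending from that same node — the sister group — is the single tip Taxon5.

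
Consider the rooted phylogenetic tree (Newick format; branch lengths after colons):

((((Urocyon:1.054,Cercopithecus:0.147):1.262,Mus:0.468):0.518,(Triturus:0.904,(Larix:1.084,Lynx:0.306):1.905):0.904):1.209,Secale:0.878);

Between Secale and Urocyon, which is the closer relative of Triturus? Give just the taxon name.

Urocyon

The MRCA of Triturus and Urocyon subtends (((Urocyon,Cercopithecus),Mus),(Triturus,(Larix,Lynx))) (6 taxa).
The MRCA of Triturus and Secale is the root, subtending the entire tree (7 taxa).
The first is nested inside the second, so Triturus shares a more recent common ancestor with Urocyon.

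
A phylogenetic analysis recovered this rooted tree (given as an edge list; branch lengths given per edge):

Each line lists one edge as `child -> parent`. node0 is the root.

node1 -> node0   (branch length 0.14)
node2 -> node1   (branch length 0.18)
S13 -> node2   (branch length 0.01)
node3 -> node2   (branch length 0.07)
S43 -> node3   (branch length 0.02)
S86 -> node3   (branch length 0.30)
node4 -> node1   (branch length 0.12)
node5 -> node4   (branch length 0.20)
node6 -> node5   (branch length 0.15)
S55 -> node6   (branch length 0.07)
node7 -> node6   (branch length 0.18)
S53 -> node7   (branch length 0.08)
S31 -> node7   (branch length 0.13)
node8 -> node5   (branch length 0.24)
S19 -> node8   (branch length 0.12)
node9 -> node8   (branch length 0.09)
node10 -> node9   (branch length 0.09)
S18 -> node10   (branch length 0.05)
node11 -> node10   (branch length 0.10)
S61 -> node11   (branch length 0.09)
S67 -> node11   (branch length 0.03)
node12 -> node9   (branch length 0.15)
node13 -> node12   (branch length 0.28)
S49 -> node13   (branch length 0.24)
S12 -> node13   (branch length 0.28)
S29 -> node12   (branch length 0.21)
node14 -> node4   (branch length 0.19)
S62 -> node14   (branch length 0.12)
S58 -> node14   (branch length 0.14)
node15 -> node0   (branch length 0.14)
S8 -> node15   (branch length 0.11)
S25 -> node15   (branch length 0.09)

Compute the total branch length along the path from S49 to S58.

1.53

The path runs S49 → … → MRCA → … → S58; the MRCA is the node subtending (((S55,(S53,S31)),(S19,((S18,(S61,S67)),((S49,S12),S29)))),(S62,S58)).
Branch lengths along that path: 0.24 + 0.28 + 0.15 + 0.09 + 0.24 + 0.20 + 0.19 + 0.14 = 1.53.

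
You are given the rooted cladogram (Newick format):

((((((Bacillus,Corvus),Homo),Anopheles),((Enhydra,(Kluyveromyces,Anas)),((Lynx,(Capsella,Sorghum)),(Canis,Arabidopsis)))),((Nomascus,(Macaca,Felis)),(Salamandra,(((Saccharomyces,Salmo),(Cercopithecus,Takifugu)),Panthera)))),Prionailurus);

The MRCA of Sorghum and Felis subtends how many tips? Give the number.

21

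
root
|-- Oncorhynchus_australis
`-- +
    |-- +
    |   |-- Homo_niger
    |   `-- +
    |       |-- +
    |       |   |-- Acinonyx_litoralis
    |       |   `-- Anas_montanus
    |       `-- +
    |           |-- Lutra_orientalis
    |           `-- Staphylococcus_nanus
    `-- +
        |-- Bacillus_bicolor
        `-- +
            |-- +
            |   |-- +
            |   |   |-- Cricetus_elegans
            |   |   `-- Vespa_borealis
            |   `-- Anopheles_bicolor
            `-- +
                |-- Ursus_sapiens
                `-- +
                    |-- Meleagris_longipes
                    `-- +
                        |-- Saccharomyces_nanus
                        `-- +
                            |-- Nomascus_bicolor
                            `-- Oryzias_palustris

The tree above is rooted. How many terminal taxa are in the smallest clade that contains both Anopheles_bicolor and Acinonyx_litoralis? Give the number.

14

The MRCA of Anopheles_bicolor and Acinonyx_litoralis is the node subtending ((Homo_niger,((Acinonyx_litoralis,Anas_montanus),(Lutra_orientalis,Staphylococcus_nanus))),(Bacillus_bicolor,(((Cricetus_elegans,Vespa_borealis),Anopheles_bicolor),(Ursus_sapiens,(Meleagris_longipes,(Saccharomyces_nanus,(Nomascus_bicolor,Oryzias_palustris))))))).
That clade contains 14 terminal taxa: Acinonyx_litoralis, Anas_montanus, Anopheles_bicolor, Bacillus_bicolor, Cricetus_elegans, Homo_niger, Lutra_orientalis, Meleagris_longipes, Nomascus_bicolor, Oryzias_palustris, Saccharomyces_nanus, Staphylococcus_nanus, Ursus_sapiens, Vespa_borealis.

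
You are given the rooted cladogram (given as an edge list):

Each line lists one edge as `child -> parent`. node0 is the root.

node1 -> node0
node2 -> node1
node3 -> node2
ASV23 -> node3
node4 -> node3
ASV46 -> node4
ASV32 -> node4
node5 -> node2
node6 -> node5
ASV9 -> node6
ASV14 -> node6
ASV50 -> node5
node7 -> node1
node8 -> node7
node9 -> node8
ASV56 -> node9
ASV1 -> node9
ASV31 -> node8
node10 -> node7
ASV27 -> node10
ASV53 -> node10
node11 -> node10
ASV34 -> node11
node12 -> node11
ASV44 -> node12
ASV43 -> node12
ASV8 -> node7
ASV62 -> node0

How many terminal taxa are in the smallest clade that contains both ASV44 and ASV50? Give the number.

The MRCA of ASV44 and ASV50 is the node subtending (((ASV23,(ASV46,ASV32)),((ASV9,ASV14),ASV50)),(((ASV56,ASV1),ASV31),(ASV27,ASV53,(ASV34,(ASV44,ASV43))),ASV8)).
That clade contains 15 terminal taxa: ASV1, ASV14, ASV23, ASV27, ASV31, ASV32, ASV34, ASV43, ASV44, ASV46, ASV50, ASV53, ASV56, ASV8, ASV9.

15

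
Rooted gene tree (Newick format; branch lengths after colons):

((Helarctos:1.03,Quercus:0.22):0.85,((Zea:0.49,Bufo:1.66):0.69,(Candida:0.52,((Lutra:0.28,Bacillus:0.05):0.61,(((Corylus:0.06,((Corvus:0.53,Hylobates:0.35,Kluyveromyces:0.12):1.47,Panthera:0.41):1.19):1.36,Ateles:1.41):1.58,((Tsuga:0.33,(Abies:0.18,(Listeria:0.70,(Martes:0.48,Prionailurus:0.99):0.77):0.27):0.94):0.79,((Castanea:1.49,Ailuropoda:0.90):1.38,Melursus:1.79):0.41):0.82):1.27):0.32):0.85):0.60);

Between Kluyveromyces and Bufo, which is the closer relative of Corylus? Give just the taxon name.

The MRCA of Corylus and Kluyveromyces subtends (Corylus,((Corvus,Hylobates,Kluyveromyces),Panthera)) (5 taxa).
The MRCA of Corylus and Bufo subtends ((Zea,Bufo),(Candida,((Lutra,Bacillus),(((Corylus,((Corvus,Hylobates,Kluyveromyces),Panthera)),Ateles),((Tsuga,(Abies,(Listeria,(Martes,Prionailurus)))),((Castanea,Ailuropoda),Melursus)))))) (19 taxa).
The first is nested inside the second, so Corylus shares a more recent common ancestor with Kluyveromyces.

Kluyveromyces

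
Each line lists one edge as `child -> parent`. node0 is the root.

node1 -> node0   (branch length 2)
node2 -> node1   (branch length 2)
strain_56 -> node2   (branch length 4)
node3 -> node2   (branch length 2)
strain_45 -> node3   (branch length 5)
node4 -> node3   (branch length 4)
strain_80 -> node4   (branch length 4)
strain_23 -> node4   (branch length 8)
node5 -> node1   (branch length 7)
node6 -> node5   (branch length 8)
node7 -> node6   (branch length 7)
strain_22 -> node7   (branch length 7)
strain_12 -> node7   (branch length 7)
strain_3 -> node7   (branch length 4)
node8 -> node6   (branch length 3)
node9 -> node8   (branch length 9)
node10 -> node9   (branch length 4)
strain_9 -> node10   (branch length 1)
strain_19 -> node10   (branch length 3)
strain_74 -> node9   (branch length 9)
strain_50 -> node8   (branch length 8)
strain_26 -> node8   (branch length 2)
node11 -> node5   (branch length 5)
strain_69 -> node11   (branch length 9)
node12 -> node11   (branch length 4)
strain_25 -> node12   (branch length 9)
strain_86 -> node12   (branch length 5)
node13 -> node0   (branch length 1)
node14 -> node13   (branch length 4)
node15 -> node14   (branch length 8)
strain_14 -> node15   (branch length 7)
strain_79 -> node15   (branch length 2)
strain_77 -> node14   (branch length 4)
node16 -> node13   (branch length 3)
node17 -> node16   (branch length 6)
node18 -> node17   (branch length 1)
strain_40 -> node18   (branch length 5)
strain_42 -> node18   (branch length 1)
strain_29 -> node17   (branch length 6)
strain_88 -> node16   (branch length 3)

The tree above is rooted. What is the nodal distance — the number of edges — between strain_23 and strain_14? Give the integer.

The MRCA of strain_23 and strain_14 is the root of the tree.
From strain_23 up to that node: 5 branches. From strain_14 up to the same node: 4 branches. Total: 5 + 4 = 9.

9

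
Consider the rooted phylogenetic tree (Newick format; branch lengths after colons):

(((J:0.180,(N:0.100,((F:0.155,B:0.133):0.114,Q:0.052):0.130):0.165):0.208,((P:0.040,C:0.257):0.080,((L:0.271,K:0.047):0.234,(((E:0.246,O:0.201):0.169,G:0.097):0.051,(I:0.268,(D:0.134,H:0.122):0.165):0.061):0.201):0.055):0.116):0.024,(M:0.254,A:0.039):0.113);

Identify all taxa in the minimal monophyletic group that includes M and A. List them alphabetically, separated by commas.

A, M

Tracing M: it sits inside (M,A).
Tracing A: it sits inside (M,A).
The smallest clade enclosing both is (M,A); the answer is its 2 terminal taxa in alphabetical order.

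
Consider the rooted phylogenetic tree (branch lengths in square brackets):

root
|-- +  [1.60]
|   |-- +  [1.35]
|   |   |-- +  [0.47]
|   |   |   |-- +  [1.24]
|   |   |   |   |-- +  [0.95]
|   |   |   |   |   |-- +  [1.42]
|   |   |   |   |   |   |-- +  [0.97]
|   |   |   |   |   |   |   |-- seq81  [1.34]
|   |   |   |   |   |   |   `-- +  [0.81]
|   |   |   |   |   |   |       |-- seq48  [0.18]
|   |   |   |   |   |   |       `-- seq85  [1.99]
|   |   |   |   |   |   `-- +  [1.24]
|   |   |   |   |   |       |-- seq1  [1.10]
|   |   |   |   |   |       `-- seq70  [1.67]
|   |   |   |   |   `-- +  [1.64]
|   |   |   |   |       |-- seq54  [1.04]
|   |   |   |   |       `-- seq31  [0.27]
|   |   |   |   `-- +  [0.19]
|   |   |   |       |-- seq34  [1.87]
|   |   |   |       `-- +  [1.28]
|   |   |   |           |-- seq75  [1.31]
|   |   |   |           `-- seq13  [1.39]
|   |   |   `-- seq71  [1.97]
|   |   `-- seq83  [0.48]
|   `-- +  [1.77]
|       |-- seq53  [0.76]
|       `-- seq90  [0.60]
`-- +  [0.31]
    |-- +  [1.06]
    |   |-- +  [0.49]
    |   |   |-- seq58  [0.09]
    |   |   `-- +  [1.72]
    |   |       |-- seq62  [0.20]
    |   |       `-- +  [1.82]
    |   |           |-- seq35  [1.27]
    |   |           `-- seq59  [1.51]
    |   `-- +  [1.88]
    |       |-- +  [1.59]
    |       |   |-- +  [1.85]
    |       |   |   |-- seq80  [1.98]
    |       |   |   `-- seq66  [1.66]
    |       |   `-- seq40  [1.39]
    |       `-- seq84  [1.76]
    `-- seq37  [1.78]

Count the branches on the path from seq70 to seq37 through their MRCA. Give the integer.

10

The MRCA of seq70 and seq37 is the root of the tree.
From seq70 up to that node: 8 branches. From seq37 up to the same node: 2 branches. Total: 8 + 2 = 10.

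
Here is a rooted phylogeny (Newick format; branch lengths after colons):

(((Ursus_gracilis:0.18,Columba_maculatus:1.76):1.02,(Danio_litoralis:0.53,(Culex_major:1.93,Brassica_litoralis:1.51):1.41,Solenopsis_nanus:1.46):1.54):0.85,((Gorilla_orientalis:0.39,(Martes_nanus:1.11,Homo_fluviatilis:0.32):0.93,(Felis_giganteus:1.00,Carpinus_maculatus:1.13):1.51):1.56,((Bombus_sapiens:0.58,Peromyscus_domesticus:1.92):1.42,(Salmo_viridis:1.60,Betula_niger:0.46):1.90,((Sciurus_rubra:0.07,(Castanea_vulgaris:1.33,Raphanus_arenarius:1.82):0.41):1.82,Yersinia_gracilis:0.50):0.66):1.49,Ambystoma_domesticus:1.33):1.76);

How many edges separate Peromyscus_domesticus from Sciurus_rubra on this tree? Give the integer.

5

The MRCA of Peromyscus_domesticus and Sciurus_rubra is the node subtending ((Bombus_sapiens,Peromyscus_domesticus),(Salmo_viridis,Betula_niger),((Sciurus_rubra,(Castanea_vulgaris,Raphanus_arenarius)),Yersinia_gracilis)).
From Peromyscus_domesticus up to that node: 2 branches. From Sciurus_rubra up to the same node: 3 branches. Total: 2 + 3 = 5.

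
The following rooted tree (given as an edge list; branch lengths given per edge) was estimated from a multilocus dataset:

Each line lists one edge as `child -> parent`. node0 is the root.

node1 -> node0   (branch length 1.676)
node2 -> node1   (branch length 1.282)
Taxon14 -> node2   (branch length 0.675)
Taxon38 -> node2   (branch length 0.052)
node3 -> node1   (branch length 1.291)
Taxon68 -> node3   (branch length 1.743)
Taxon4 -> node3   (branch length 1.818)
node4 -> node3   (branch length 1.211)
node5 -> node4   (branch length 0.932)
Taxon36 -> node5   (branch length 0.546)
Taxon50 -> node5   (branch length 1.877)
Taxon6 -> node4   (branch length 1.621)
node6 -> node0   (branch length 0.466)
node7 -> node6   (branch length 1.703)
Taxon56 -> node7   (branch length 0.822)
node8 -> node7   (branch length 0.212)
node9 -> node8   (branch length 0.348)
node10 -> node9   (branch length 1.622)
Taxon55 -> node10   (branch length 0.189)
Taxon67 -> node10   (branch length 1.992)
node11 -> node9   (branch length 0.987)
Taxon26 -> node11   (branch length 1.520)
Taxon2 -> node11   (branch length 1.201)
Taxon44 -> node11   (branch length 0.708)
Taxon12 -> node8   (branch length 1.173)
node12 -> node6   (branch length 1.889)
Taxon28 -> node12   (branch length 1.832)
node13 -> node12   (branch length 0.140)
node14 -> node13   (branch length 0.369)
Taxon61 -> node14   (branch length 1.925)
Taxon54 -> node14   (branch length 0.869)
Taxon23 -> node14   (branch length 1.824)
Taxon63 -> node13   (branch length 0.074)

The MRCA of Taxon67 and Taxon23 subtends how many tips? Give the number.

The MRCA of Taxon67 and Taxon23 is the node subtending ((Taxon56,(((Taxon55,Taxon67),(Taxon26,Taxon2,Taxon44)),Taxon12)),(Taxon28,((Taxon61,Taxon54,Taxon23),Taxon63))).
That clade contains 12 terminal taxa: Taxon12, Taxon2, Taxon23, Taxon26, Taxon28, Taxon44, Taxon54, Taxon55, Taxon56, Taxon61, Taxon63, Taxon67.

12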